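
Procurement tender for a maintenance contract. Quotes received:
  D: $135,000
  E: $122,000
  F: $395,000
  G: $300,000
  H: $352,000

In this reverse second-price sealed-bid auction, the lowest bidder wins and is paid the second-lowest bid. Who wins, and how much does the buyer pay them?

Sorting bids: 122,000 (E) < 135,000 (D) < 300,000 (G) < 352,000 (H) < 395,000 (F)
E is lowest; is paid the second-lowest bid, $135,000.

E is paid $135,000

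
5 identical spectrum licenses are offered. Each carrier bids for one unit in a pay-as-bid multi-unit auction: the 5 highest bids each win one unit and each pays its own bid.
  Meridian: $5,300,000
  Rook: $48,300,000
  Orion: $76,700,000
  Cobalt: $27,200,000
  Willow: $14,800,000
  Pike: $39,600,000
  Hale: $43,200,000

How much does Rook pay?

Rook pays $48,300,000

Sorting: 76,700,000 (Orion), 48,300,000 (Rook), 43,200,000 (Hale), 39,600,000 (Pike), 27,200,000 (Cobalt), 14,800,000 (Willow), 5,300,000 (Meridian)
Top 5: Orion, Rook, Hale, Pike, Cobalt.
Rook wins → own bid $48,300,000.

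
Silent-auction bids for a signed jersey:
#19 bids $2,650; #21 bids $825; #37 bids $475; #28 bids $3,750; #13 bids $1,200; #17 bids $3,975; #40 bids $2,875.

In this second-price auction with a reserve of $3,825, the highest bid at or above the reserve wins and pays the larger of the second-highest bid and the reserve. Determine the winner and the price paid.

Bids ranked: 3,975 (#17) > 3,750 (#28) > 2,875 (#40) > 2,650 (#19) > 1,200 (#13) > 825 (#21) > …
#17 has the top bid at or above the reserve ($3,975).
max(second-highest $3,750, reserve $3,825) = $3,825.

#17 pays $3,825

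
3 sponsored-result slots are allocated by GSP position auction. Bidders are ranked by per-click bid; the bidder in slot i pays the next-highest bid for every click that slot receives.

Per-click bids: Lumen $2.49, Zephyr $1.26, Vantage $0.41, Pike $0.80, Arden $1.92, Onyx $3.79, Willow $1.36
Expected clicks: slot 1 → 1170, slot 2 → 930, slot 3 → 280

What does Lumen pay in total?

Lumen pays $1785.60

Per-click bids in order: $3.79 (Onyx) > $2.49 (Lumen) > $1.92 (Arden) > $1.36 (Willow) > …
Lumen holds slot 2 → pays next bid $1.92 × 930 clicks = $1785.60.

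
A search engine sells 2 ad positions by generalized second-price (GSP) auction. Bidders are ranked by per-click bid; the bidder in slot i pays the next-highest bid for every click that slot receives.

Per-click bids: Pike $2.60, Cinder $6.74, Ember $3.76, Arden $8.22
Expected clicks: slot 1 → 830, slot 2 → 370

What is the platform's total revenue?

Total revenue: $6985.40

Ranked by bid: $8.22 (Arden) > $6.74 (Cinder) > $3.76 (Ember) > …
Slot 1: Arden pays $6.74 × 830 = $5594.20
Slot 2: Cinder pays $3.76 × 370 = $1391.20
Total = $6985.40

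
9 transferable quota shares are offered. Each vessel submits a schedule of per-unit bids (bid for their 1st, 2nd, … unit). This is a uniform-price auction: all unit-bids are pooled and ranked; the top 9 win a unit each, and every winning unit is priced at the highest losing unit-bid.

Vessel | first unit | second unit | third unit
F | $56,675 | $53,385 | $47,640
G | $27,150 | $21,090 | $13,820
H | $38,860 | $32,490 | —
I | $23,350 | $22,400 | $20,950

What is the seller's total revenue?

Total revenue: $188,550

Merging the schedules and taking the best 9: 56,675 (F-1), 53,385 (F-2), 47,640 (F-3), 38,860 (H-1), 32,490 (H-2), 27,150 (G-1), 23,350 (I-1), 22,400 (I-2), 21,090 (G-2)
First bid not allocated: $20,950.
Allocation: F 3, G 2, H 2, I 2. Every unit priced at $20,950.
Revenue = 9 × 20,950 = $188,550.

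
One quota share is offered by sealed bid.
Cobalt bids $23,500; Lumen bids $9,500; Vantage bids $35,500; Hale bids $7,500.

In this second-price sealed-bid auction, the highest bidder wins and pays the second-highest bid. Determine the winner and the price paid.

Second-price sealed-bid auction: the highest bidder wins and pays the second-highest bid.
Sorting bids: 35,500 (Vantage) > 23,500 (Cobalt) > 9,500 (Lumen) > 7,500 (Hale)
Vantage is highest; pays the second-highest bid, $23,500.

Vantage pays $23,500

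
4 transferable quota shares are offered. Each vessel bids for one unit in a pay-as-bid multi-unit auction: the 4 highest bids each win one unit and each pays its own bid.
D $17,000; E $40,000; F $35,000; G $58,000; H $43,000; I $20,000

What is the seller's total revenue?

Total revenue: $176,000

Sorting: 58,000 (G), 43,000 (H), 40,000 (E), 35,000 (F), 20,000 (I), 17,000 (D)
Top 4: G, H, E, F.
Total revenue = 58,000 + 43,000 + 40,000 + 35,000 = $176,000.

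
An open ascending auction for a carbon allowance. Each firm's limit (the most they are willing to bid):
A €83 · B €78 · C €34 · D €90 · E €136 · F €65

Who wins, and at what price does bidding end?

E wins at €90

Sorting limits: 136 (E) > 90 (D) > 83 (A) > 78 (B) > 65 (F) > 34 (C)
Once the price passes €90, only E is left; the hammer falls at D's limit of €90.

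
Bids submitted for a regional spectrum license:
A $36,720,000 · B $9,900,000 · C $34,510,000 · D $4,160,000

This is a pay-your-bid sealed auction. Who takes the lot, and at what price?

Rule: the highest bidder wins and pays their own bid.
Bids in order: 36,720,000 (A) > 34,510,000 (C) > 9,900,000 (B) > 4,160,000 (D)
A is highest → pays own bid, $36,720,000.

A pays $36,720,000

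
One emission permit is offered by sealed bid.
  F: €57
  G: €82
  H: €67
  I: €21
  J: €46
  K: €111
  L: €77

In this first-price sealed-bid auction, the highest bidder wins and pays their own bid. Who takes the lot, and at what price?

Rule: the highest bidder wins and pays their own bid.
Bids in order: 111 (K) > 82 (G) > 77 (L) > 67 (H) > 57 (F) > 46 (J) > …
K is highest → pays own bid, €111.

K pays €111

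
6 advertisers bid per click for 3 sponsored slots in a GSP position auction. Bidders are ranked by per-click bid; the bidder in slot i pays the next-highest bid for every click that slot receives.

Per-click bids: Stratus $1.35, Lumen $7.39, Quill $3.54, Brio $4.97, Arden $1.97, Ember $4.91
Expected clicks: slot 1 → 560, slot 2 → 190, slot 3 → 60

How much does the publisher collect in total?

Ranked by bid: $7.39 (Lumen) > $4.97 (Brio) > $4.91 (Ember) > $3.54 (Quill) > …
Slot 1: Lumen pays $4.97 × 560 = $2783.20
Slot 2: Brio pays $4.91 × 190 = $932.90
Slot 3: Ember pays $3.54 × 60 = $212.40
Total = $3928.50

Total revenue: $3928.50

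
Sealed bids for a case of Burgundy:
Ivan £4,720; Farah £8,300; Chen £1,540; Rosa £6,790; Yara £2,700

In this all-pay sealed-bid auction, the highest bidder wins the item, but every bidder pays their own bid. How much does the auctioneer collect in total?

Total revenue: £24,050

Sorting bids: 8,300 (Farah) > 6,790 (Rosa) > 4,720 (Ivan) > 2,700 (Yara) > 1,540 (Chen)
Farah wins with the top bid; all bids are sunk regardless.
Every bidder forfeits their bid regardless of winning.
Revenue = 4,720 + 8,300 + 1,540 + 6,790 + 2,700 = £24,050.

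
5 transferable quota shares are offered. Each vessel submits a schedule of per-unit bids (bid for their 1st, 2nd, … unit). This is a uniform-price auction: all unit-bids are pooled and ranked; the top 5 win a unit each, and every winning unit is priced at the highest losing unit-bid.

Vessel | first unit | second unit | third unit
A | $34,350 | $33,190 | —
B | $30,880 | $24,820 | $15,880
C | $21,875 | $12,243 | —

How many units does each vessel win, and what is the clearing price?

A 2, B 2, C 1; clearing price $15,880

Merging the schedules and taking the best 5: 34,350 (A-1), 33,190 (A-2), 30,880 (B-1), 24,820 (B-2), 21,875 (C-1)
First bid not allocated: $15,880.
Allocation: A 2, B 2, C 1.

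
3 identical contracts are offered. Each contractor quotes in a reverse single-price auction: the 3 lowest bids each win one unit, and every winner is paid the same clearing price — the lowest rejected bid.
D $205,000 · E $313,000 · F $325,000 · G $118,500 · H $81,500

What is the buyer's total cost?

Ordering the bids: 81,500 (H), 118,500 (G), 205,000 (D), 313,000 (E), 325,000 (F)
The 3 lowest are H, G, D.
Clearing price = lowest rejected bid = $313,000.
Total cost = 3 × $313,000 = $939,000.

Total cost: $939,000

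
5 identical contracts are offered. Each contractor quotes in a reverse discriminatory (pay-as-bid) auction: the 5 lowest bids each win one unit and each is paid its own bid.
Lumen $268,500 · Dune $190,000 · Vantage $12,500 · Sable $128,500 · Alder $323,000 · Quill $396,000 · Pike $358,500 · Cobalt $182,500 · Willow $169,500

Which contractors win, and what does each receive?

Vantage $12,500, Sable $128,500, Willow $169,500, Cobalt $182,500, Dune $190,000

Sorting: 12,500 (Vantage), 128,500 (Sable), 169,500 (Willow), 182,500 (Cobalt), 190,000 (Dune), 268,500 (Lumen), 323,000 (Alder), …
Winners (5 units): Vantage, Sable, Willow, Cobalt, Dune.
Each winner is paid its own bid: Vantage $12,500, Sable $128,500, Willow $169,500, Cobalt $182,500, Dune $190,000.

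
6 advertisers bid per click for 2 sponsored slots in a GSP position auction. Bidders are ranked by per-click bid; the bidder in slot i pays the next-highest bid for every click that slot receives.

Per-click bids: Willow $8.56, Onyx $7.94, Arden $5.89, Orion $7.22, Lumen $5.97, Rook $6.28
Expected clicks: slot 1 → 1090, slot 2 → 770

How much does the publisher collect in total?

Total revenue: $14214.00

Ranked by bid: $8.56 (Willow) > $7.94 (Onyx) > $7.22 (Orion) > …
Slot 1: Willow pays $7.94 × 1090 = $8654.60
Slot 2: Onyx pays $7.22 × 770 = $5559.40
Total = $14214.00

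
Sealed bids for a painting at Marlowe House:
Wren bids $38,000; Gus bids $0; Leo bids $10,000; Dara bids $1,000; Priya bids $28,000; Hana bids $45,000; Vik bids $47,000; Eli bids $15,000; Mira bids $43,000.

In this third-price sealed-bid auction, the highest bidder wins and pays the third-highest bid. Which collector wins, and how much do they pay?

Vik pays $43,000

Sorting bids: 47,000 (Vik) > 45,000 (Hana) > 43,000 (Mira) > 38,000 (Wren) > 28,000 (Priya) > 15,000 (Eli) > …
Vik is highest; pays the third-highest bid, $43,000.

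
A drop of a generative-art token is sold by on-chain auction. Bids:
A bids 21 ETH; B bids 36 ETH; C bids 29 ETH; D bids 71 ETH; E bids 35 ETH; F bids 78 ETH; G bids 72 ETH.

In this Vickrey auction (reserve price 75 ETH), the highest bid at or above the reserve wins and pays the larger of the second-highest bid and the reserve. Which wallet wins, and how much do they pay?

Sorting bids: 78 (F) > 72 (G) > 71 (D) > 36 (B) > 35 (E) > 29 (C) > …
F has the top bid at or above the reserve (78 ETH).
Second-highest bid 72 ETH is below the reserve 75 ETH, so the reserve binds → payment 75 ETH.

F pays 75 ETH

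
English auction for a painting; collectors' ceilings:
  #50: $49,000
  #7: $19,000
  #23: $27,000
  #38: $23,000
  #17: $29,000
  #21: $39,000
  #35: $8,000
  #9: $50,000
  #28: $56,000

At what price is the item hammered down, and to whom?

#28 wins at $50,000

Rule: the price rises until one bidder remains; the winner pays the price at which the last rival dropped out.
Limits ranked: 56,000 (#28) > 50,000 (#9) > 49,000 (#50) > 39,000 (#21) > 29,000 (#17) > 27,000 (#23) > …
Once the price passes $50,000, only #28 is left; the hammer falls at #9's limit of $50,000.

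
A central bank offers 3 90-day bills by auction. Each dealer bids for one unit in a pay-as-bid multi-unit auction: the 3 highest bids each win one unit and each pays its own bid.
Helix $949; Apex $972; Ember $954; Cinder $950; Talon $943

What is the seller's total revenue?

Total revenue: $2,876

Bids ranked high→low: 972 (Apex), 954 (Ember), 950 (Cinder), 949 (Helix), 943 (Talon)
Top 3: Apex, Ember, Cinder.
Total revenue = 972 + 954 + 950 = $2,876.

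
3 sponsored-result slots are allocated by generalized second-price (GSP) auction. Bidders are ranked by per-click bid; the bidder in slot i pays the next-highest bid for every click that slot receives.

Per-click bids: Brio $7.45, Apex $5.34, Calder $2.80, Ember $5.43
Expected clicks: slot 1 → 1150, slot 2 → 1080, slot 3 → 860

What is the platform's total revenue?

Total revenue: $14419.70

Per-click bids in order: $7.45 (Brio) > $5.43 (Ember) > $5.34 (Apex) > $2.80 (Calder)
Slot 1: Brio pays $5.43 × 1150 = $6244.50
Slot 2: Ember pays $5.34 × 1080 = $5767.20
Slot 3: Apex pays $2.80 × 860 = $2408.00
Total = $14419.70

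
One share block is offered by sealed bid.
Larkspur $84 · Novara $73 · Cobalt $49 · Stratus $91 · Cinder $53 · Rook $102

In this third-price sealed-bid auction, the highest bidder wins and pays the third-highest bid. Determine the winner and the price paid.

Rook pays $84

Third-price sealed-bid auction: the highest bidder wins and pays the third-highest bid.
Bids in order: 102 (Rook) > 91 (Stratus) > 84 (Larkspur) > 73 (Novara) > 53 (Cinder) > 49 (Cobalt)
Rook is highest; pays the third-highest bid, $84.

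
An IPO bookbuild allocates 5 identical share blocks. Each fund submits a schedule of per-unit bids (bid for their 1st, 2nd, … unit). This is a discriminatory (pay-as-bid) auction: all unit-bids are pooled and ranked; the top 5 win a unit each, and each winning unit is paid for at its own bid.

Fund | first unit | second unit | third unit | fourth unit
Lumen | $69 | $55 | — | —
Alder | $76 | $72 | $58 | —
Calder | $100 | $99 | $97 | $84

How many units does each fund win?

All unit-bids, highest first — top 5: 100 (Calder-1), 99 (Calder-2), 97 (Calder-3), 84 (Calder-4), 76 (Alder-1)
Next rejected bid: $72 (not a price — pay-as-bid).
Allocation: Alder 1, Calder 4.

Alder 1, Calder 4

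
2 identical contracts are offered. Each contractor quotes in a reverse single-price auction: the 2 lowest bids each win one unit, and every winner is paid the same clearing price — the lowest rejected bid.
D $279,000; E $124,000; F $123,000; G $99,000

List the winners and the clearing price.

G, F; each is paid $124,000

Bids ranked low→high: 99,000 (G), 123,000 (F), 124,000 (E), 279,000 (D)
The 2 lowest are G, F.
Clearing price = lowest rejected bid = $124,000.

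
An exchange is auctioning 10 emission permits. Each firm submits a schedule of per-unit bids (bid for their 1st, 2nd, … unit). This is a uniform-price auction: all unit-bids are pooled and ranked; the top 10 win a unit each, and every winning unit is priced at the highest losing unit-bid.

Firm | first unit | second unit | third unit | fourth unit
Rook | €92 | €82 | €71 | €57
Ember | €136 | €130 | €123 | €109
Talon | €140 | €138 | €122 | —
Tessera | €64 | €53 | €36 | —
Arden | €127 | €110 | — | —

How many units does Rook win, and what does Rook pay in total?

Pooled unit-bids ranked (top 10): 140 (Talon-1), 138 (Talon-2), 136 (Ember-1), 130 (Ember-2), 127 (Arden-1), 123 (Ember-3), 122 (Talon-3), 110 (Arden-2), 109 (Ember-4), 92 (Rook-1)
Highest rejected unit-bid = €82.
Rook wins 1 unit(s) at €82 each.

Rook: 1 unit, pays €82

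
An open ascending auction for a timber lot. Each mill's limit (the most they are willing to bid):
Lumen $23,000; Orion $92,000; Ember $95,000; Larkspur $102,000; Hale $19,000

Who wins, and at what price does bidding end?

Larkspur wins at $95,000

Ascending (English) auction: the price rises until one bidder remains; the winner pays the price at which the last rival dropped out.
Limits ranked: 102,000 (Larkspur) > 95,000 (Ember) > 92,000 (Orion) > 23,000 (Lumen) > 19,000 (Hale)
Ember is the last rival to drop out, at $95,000; Larkspur remains and wins at that price.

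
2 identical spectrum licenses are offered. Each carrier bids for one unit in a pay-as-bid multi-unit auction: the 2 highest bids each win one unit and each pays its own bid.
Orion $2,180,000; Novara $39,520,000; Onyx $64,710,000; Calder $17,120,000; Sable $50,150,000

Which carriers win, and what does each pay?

Onyx $64,710,000, Sable $50,150,000

Ordering the bids: 64,710,000 (Onyx), 50,150,000 (Sable), 39,520,000 (Novara), 17,120,000 (Calder), …
Top 2: Onyx, Sable.
Each winner pays its own bid: Onyx $64,710,000, Sable $50,150,000.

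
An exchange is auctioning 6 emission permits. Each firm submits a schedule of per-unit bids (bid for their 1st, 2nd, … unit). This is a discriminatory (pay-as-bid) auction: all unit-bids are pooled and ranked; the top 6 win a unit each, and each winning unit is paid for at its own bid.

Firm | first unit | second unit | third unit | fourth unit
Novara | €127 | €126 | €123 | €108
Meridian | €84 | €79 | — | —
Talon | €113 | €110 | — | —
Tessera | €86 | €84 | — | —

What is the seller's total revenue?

Total revenue: €707

Pooled unit-bids ranked (top 6): 127 (Novara-1), 126 (Novara-2), 123 (Novara-3), 113 (Talon-1), 110 (Talon-2), 108 (Novara-4)
Next rejected bid: €86 (not a price — pay-as-bid).
Each winning unit pays its own bid.
Revenue = 127 + 126 + 123 + 113 + 110 + 108 = €707.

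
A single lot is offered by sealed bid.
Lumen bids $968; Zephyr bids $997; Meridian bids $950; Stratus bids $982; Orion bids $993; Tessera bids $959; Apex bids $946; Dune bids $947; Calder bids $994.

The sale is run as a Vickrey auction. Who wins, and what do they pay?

Vickrey auction: the highest bidder wins and pays the second-highest bid.
Bids ranked: 997 (Zephyr) > 994 (Calder) > 993 (Orion) > 982 (Stratus) > 968 (Lumen) > 959 (Tessera) > …
Zephyr is highest; pays the second-highest bid, $994.

Zephyr pays $994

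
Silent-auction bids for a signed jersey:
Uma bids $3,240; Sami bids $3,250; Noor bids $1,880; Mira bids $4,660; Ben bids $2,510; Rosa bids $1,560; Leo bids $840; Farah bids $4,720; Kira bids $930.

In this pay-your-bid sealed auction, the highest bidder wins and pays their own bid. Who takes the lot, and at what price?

Bids in order: 4,720 (Farah) > 4,660 (Mira) > 3,250 (Sami) > 3,240 (Uma) > 2,510 (Ben) > 1,880 (Noor) > …
Farah has the highest bid and pays exactly that: $4,720.

Farah pays $4,720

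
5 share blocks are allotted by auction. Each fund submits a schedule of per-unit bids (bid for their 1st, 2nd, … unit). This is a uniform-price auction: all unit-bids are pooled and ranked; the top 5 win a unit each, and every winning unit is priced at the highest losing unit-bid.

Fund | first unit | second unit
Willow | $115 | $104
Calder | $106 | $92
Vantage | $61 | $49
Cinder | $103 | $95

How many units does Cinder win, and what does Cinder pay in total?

All unit-bids, highest first — top 5: 115 (Willow-1), 106 (Calder-1), 104 (Willow-2), 103 (Cinder-1), 95 (Cinder-2)
First bid not allocated: $92.
Cinder wins 2 unit(s) at $92 each.

Cinder: 2 units, pays $184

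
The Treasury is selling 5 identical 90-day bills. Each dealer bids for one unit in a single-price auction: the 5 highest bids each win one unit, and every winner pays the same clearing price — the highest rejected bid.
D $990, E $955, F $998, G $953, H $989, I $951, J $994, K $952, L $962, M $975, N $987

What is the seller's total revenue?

Total revenue: $4,875

Sorting: 998 (F), 994 (J), 990 (D), 989 (H), 987 (N), 975 (M), 962 (L), …
Top 5: F, J, D, H, N.
First losing bid is M's $975, which sets the uniform price.
Total revenue = 5 × $975 = $4,875.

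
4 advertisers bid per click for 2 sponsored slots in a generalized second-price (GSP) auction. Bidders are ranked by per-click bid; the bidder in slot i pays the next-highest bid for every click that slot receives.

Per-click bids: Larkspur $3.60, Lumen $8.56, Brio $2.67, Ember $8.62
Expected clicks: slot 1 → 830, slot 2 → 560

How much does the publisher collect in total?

Total revenue: $9120.80

Ranked by bid: $8.62 (Ember) > $8.56 (Lumen) > $3.60 (Larkspur) > …
Slot 1: Ember pays $8.56 × 830 = $7104.80
Slot 2: Lumen pays $3.60 × 560 = $2016.00
Total = $9120.80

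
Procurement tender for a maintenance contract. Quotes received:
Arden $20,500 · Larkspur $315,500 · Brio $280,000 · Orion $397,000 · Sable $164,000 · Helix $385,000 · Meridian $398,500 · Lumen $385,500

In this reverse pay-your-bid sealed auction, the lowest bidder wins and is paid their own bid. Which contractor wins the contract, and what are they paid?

Reverse pay-your-bid sealed auction: the lowest bidder wins and is paid their own bid.
Bids in order: 20,500 (Arden) < 164,000 (Sable) < 280,000 (Brio) < 315,500 (Larkspur) < 385,000 (Helix) < 385,500 (Lumen) < …
Arden is lowest → is paid own bid, $20,500.

Arden is paid $20,500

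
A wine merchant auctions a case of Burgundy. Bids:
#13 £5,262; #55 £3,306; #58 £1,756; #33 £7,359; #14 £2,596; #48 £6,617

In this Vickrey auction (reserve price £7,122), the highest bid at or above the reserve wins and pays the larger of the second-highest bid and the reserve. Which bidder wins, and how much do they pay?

Bids ranked: 7,359 (#33) > 6,617 (#48) > 5,262 (#13) > 3,306 (#55) > 2,596 (#14) > 1,756 (#58)
Highest eligible bid: #33 at £7,359.
max(second-highest £6,617, reserve £7,122) = £7,122.

#33 pays £7,122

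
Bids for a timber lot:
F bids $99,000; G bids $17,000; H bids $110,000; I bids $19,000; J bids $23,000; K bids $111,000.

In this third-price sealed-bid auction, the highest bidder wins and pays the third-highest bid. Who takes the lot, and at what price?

K pays $99,000

Third-price sealed-bid auction: the highest bidder wins and pays the third-highest bid.
Bids ranked: 111,000 (K) > 110,000 (H) > 99,000 (F) > 23,000 (J) > 19,000 (I) > 17,000 (G)
K wins; payment is bid #3 in the ranking = $99,000.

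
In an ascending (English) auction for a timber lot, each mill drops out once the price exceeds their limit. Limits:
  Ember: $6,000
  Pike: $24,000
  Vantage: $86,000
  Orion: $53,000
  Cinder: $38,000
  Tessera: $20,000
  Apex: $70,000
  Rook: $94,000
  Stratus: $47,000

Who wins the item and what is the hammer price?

Rook wins at $86,000

Limits in order: 94,000 (Rook) > 86,000 (Vantage) > 70,000 (Apex) > 53,000 (Orion) > 47,000 (Stratus) > 38,000 (Cinder) > …
Bidding ends when Vantage exits at $86,000; Rook takes it.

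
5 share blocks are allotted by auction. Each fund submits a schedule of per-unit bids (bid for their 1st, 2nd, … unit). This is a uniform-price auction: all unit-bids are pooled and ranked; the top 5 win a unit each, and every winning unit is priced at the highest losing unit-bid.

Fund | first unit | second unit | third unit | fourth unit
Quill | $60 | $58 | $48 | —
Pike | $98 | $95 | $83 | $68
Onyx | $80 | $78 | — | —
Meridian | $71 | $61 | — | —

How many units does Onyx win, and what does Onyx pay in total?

Onyx: 2 units, pays $142

Merging the schedules and taking the best 5: 98 (Pike-1), 95 (Pike-2), 83 (Pike-3), 80 (Onyx-1), 78 (Onyx-2)
Highest rejected unit-bid = $71.
Onyx wins 2 unit(s) at $71 each.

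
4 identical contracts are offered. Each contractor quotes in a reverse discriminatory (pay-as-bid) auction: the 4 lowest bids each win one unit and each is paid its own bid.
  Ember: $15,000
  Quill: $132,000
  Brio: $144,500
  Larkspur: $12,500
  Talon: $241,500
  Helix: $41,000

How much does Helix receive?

Ordering the bids: 12,500 (Larkspur), 15,000 (Ember), 41,000 (Helix), 132,000 (Quill), 144,500 (Brio), 241,500 (Talon)
Winners (4 units): Larkspur, Ember, Helix, Quill.
Helix wins → own bid $41,000.

Helix is paid $41,000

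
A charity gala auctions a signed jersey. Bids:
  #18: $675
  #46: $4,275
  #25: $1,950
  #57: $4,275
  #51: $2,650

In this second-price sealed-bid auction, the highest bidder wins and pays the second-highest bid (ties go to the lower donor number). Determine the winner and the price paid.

#46 pays $4,275

Bids in order: 4,275 (#46) > 4,275 (#57) > 2,650 (#51) > 1,950 (#25) > 675 (#18)
Tie at $4,275 → #46 wins by tie-break.
#46 is highest; pays the second-highest bid, $4,275.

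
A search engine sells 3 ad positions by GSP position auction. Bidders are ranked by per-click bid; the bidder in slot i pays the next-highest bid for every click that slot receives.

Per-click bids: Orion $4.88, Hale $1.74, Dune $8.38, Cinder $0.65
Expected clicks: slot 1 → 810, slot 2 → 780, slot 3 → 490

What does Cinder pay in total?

Ranked by bid: $8.38 (Dune) > $4.88 (Orion) > $1.74 (Hale) > $0.65 (Cinder)
Cinder ranks below slot 3 → no slot, pays nothing.

Cinder pays $0.00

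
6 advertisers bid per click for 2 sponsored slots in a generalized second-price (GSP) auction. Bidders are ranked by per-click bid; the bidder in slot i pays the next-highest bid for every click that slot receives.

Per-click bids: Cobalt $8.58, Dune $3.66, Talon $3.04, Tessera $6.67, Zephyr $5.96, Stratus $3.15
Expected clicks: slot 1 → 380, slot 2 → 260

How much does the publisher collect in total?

Total revenue: $4084.20

Ranked by bid: $8.58 (Cobalt) > $6.67 (Tessera) > $5.96 (Zephyr) > …
Slot 1: Cobalt pays $6.67 × 380 = $2534.60
Slot 2: Tessera pays $5.96 × 260 = $1549.60
Total = $4084.20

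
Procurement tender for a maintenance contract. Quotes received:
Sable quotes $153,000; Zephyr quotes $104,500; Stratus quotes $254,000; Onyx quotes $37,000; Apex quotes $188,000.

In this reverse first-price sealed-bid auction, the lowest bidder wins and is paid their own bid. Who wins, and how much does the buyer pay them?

Onyx is paid $37,000

Reverse first-price sealed-bid auction: the lowest bidder wins and is paid their own bid.
Sorting bids: 37,000 (Onyx) < 104,500 (Zephyr) < 153,000 (Sable) < 188,000 (Apex) < 254,000 (Stratus)
Onyx is lowest → is paid own bid, $37,000.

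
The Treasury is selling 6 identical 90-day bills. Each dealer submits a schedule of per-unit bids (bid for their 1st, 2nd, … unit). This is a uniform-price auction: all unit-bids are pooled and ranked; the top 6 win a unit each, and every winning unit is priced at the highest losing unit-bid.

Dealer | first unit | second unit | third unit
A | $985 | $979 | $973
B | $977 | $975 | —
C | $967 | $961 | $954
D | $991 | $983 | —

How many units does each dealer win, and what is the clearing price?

A 2, B 2, D 2; clearing price $973

All unit-bids, highest first — top 6: 991 (D-1), 985 (A-1), 983 (D-2), 979 (A-2), 977 (B-1), 975 (B-2)
First bid not allocated: $973.
Allocation: A 2, B 2, D 2.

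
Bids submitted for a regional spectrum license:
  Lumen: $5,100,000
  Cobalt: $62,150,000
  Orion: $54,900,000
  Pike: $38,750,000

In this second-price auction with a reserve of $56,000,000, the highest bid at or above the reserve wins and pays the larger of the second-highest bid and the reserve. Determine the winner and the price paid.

Rule: the highest bid at or above the reserve wins and pays the larger of the second-highest bid and the reserve.
Sorting bids: 62,150,000 (Cobalt) > 54,900,000 (Orion) > 38,750,000 (Pike) > 5,100,000 (Lumen)
Highest eligible bid: Cobalt at $62,150,000.
Second-highest bid $54,900,000 is below the reserve $56,000,000, so the reserve binds → payment $56,000,000.

Cobalt pays $56,000,000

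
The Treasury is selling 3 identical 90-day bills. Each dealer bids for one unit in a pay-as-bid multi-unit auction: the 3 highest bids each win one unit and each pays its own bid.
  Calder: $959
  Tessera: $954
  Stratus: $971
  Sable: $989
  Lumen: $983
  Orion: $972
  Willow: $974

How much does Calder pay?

Calder pays $0

Ordering the bids: 989 (Sable), 983 (Lumen), 974 (Willow), 972 (Orion), 971 (Stratus), …
Winners (3 units): Sable, Lumen, Willow.
Calder does not win → $0.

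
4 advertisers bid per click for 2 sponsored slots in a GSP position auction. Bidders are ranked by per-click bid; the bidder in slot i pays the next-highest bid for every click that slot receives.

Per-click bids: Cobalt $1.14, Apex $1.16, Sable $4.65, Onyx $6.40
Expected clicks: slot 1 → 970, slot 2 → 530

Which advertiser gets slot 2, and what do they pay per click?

Sable; $1.16 per click

Per-click bids in order: $6.40 (Onyx) > $4.65 (Sable) > $1.16 (Apex) > …
Slot 2 goes to the second-ranked bidder, Sable, who pays the next bid down: $1.16/click.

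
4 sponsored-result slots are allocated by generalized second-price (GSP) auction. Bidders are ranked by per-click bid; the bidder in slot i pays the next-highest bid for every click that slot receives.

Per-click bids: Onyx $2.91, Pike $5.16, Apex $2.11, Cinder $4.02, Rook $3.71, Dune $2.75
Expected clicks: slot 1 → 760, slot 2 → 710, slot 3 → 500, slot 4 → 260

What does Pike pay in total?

Sorting advertisers: $5.16 (Pike) > $4.02 (Cinder) > $3.71 (Rook) > $2.91 (Onyx) > $2.75 (Dune) > …
Pike holds slot 1 → pays next bid $4.02 × 760 clicks = $3055.20.

Pike pays $3055.20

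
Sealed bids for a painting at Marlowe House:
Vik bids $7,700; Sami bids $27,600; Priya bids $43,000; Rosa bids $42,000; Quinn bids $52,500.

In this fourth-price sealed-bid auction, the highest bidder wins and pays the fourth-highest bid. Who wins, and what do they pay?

Quinn pays $27,600

Bids ranked: 52,500 (Quinn) > 43,000 (Priya) > 42,000 (Rosa) > 27,600 (Sami) > 7,700 (Vik)
Quinn is highest; pays the fourth-highest bid, $27,600.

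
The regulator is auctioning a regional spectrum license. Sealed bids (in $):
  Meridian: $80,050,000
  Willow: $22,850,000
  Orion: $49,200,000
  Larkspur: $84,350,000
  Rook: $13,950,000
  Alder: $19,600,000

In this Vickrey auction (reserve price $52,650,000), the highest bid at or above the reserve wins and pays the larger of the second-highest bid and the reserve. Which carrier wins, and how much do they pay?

Larkspur pays $80,050,000

Bids ranked: 84,350,000 (Larkspur) > 80,050,000 (Meridian) > 49,200,000 (Orion) > 22,850,000 (Willow) > 19,600,000 (Alder) > 13,950,000 (Rook)
Highest eligible bid: Larkspur at $84,350,000.
max(second-highest $80,050,000, reserve $52,650,000) = $80,050,000; the reserve does not bind.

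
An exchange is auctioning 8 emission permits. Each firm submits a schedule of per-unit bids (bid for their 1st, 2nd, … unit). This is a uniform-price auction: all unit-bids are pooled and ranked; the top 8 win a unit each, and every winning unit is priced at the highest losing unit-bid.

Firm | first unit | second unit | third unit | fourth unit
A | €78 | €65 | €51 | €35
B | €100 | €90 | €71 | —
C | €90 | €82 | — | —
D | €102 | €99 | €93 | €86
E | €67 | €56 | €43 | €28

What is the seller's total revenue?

Total revenue: €624

Merging the schedules and taking the best 8: 102 (D-1), 100 (B-1), 99 (D-2), 93 (D-3), 90 (B-2), 90 (C-1), 86 (D-4), 82 (C-2)
First bid not allocated: €78.
Allocation: B 2, C 2, D 4. Every unit priced at €78.
Revenue = 8 × 78 = €624.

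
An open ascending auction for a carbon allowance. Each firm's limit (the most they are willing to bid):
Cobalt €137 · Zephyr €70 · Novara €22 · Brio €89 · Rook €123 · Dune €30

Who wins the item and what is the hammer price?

Sorting limits: 137 (Cobalt) > 123 (Rook) > 89 (Brio) > 70 (Zephyr) > 30 (Dune) > 22 (Novara)
Bidding ends when Rook exits at €123; Cobalt takes it.

Cobalt wins at €123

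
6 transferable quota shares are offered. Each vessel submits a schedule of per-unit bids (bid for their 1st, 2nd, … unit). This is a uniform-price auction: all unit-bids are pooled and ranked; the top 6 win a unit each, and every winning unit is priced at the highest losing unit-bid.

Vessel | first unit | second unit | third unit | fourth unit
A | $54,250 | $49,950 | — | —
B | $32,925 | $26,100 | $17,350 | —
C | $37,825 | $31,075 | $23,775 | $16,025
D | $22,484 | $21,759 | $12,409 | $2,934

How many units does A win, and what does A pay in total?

All unit-bids, highest first — top 6: 54,250 (A-1), 49,950 (A-2), 37,825 (C-1), 32,925 (B-1), 31,075 (C-2), 26,100 (B-2)
Highest rejected unit-bid = $23,775.
A wins 2 unit(s) at $23,775 each.

A: 2 units, pays $47,550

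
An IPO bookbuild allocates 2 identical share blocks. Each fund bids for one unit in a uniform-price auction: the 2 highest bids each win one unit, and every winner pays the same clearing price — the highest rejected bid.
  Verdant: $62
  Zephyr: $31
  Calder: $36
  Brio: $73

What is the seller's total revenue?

Ordering the bids: 73 (Brio), 62 (Verdant), 36 (Calder), 31 (Zephyr)
The 2 highest are Brio, Verdant.
Clearing price = highest rejected bid = $36.
Total revenue = 2 × $36 = $72.

Total revenue: $72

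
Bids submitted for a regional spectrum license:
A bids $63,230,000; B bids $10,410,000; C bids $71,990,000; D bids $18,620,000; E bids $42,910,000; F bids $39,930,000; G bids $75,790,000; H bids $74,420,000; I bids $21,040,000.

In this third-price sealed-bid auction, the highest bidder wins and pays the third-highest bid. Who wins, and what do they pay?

G pays $71,990,000

Third-price sealed-bid auction: the highest bidder wins and pays the third-highest bid.
Sorting bids: 75,790,000 (G) > 74,420,000 (H) > 71,990,000 (C) > 63,230,000 (A) > 42,910,000 (E) > 39,930,000 (F) > …
G is highest; pays the third-highest bid, $71,990,000.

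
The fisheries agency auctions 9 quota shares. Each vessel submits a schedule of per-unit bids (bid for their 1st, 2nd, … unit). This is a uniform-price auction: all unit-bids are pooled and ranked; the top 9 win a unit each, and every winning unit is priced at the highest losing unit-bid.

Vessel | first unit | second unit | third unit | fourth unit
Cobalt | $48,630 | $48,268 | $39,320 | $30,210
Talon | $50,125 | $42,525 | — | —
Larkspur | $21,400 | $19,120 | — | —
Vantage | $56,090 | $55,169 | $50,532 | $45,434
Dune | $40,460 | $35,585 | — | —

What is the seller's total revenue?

All unit-bids, highest first — top 9: 56,090 (Vantage-1), 55,169 (Vantage-2), 50,532 (Vantage-3), 50,125 (Talon-1), 48,630 (Cobalt-1), 48,268 (Cobalt-2), 45,434 (Vantage-4), 42,525 (Talon-2), 40,460 (Dune-1)
The (k+1)-th unit-bid is $39,320.
Allocation: Cobalt 2, Dune 1, Talon 2, Vantage 4. Every unit priced at $39,320.
Revenue = 9 × 39,320 = $353,880.

Total revenue: $353,880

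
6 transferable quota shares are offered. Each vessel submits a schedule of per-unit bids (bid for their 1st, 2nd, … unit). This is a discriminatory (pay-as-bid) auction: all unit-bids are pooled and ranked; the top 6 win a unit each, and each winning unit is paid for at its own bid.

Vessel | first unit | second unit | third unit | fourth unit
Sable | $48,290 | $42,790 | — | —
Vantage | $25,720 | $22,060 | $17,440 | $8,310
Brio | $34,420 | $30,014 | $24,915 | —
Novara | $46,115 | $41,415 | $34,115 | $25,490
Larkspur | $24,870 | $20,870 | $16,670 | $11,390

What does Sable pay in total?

Sable pays $91,080

All unit-bids, highest first — top 6: 48,290 (Sable-1), 46,115 (Novara-1), 42,790 (Sable-2), 41,415 (Novara-2), 34,420 (Brio-1), 34,115 (Novara-3)
Next rejected bid: $30,014 (not a price — pay-as-bid).
Sable's winning unit-bids: 48,290 + 42,790 = $91,080.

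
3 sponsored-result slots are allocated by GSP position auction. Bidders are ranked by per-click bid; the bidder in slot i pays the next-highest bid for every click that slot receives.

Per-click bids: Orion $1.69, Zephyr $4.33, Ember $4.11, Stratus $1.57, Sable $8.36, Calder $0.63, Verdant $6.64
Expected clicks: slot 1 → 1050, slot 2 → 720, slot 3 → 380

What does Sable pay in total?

Sable pays $6972.00

Ranked by bid: $8.36 (Sable) > $6.64 (Verdant) > $4.33 (Zephyr) > $4.11 (Ember) > …
Sable holds slot 1 → pays next bid $6.64 × 1050 clicks = $6972.00.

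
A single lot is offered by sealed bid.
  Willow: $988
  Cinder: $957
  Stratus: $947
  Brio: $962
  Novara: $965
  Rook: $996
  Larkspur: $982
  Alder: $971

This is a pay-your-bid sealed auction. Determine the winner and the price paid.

Sorting bids: 996 (Rook) > 988 (Willow) > 982 (Larkspur) > 971 (Alder) > 965 (Novara) > 962 (Brio) > …
Rook has the highest bid and pays exactly that: $996.

Rook pays $996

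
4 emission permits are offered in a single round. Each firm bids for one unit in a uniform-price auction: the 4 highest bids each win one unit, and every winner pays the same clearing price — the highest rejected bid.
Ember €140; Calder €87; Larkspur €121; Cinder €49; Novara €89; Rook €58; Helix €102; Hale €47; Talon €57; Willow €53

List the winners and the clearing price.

Ordering the bids: 140 (Ember), 121 (Larkspur), 102 (Helix), 89 (Novara), 87 (Calder), 58 (Rook), …
The 4 highest are Ember, Larkspur, Helix, Novara.
Highest unsuccessful bid: €87 → clearing price.

Ember, Larkspur, Helix, Novara; each pays €87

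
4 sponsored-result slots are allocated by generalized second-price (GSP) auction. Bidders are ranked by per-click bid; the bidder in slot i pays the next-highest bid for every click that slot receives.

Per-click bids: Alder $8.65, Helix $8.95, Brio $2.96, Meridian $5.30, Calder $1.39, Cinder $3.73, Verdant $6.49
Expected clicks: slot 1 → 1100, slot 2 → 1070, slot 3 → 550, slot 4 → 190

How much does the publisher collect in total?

Sorting advertisers: $8.95 (Helix) > $8.65 (Alder) > $6.49 (Verdant) > $5.30 (Meridian) > $3.73 (Cinder) > …
Slot 1: Helix pays $8.65 × 1100 = $9515.00
Slot 2: Alder pays $6.49 × 1070 = $6944.30
Slot 3: Verdant pays $5.30 × 550 = $2915.00
Slot 4: Meridian pays $3.73 × 190 = $708.70
Total = $20083.00

Total revenue: $20083.00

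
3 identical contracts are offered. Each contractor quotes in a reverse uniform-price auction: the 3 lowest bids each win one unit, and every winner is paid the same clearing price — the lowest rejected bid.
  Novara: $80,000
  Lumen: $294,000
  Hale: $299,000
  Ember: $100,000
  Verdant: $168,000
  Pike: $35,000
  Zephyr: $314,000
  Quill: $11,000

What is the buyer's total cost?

Bids ranked low→high: 11,000 (Quill), 35,000 (Pike), 80,000 (Novara), 100,000 (Ember), 168,000 (Verdant), …
The 3 lowest are Quill, Pike, Novara.
Clearing price = lowest rejected bid = $100,000.
Total cost = 3 × $100,000 = $300,000.

Total cost: $300,000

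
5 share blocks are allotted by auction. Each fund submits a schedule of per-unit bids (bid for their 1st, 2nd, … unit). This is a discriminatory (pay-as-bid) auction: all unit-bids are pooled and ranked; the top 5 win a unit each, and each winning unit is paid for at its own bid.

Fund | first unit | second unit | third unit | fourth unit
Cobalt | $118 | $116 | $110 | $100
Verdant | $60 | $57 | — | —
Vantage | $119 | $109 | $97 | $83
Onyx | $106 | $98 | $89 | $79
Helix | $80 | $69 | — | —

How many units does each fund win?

Cobalt 3, Vantage 2

All unit-bids, highest first — top 5: 119 (Vantage-1), 118 (Cobalt-1), 116 (Cobalt-2), 110 (Cobalt-3), 109 (Vantage-2)
Next rejected bid: $106 (not a price — pay-as-bid).
Allocation: Cobalt 3, Vantage 2.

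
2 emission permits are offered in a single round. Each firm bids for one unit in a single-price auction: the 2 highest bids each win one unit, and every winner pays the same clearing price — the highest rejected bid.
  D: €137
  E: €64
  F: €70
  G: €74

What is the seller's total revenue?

Total revenue: €140

Sorting: 137 (D), 74 (G), 70 (F), 64 (E)
The 2 highest are D, G.
Highest unsuccessful bid: €70 → clearing price.
Total revenue = 2 × €70 = €140.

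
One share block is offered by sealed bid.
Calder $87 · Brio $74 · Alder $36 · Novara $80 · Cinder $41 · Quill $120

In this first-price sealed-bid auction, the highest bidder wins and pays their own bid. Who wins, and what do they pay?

Quill pays $120

Bids ranked: 120 (Quill) > 87 (Calder) > 80 (Novara) > 74 (Brio) > 41 (Cinder) > 36 (Alder)
Quill has the highest bid and pays exactly that: $120.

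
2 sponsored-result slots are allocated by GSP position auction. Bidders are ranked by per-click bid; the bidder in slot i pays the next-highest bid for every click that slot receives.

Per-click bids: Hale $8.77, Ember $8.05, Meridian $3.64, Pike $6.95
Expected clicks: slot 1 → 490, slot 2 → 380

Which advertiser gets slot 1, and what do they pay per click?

Per-click bids in order: $8.77 (Hale) > $8.05 (Ember) > $6.95 (Pike) > …
Slot 1 goes to the first-ranked bidder, Hale, who pays the next bid down: $8.05/click.

Hale; $8.05 per click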